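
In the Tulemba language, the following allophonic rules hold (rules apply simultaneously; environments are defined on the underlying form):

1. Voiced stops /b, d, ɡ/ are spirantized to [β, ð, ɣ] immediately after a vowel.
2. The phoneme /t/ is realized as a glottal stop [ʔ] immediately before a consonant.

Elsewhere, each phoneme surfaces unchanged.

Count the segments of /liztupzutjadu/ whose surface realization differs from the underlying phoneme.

2

Segments that undergo a rule: /t/ → [ʔ] (rule 2); /d/ → [ð] (rule 1).
All other segments surface unchanged.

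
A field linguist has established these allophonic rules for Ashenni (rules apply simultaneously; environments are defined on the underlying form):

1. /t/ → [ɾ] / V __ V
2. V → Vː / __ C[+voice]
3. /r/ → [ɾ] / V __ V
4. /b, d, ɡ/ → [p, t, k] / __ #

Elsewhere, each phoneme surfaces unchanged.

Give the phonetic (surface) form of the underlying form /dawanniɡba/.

[daːwaːnniːɡba]

/d/ (word-initial) fails the environment for rule 4, so it stays [d].
/a/ meets the environment for rule 2 (before a voiced consonant) → [aː].
/w/ (between /a/ and /a/) is unaffected → [w].
/a/ (between /w/ and /n/): before a voiced consonant, so rule 2 applies → [aː].
/n/ — not in any rule's target class → [n].
/n/ — not in any rule's target class → [n].
/i/ — between /n/ and /ɡ/, before a voiced consonant — surfaces as [iː] (rule 2).
/ɡ/ (between /i/ and /b/) is in the target of rule 4 but the environment (word-finally) is not met → [ɡ].
/b/ (between /ɡ/ and /a/) is in the target of rule 4 but the environment (word-finally) is not met → [b].
/a/ (word-final) is in the target of rule 2 but the environment (before a voiced consonant) is not met → [a].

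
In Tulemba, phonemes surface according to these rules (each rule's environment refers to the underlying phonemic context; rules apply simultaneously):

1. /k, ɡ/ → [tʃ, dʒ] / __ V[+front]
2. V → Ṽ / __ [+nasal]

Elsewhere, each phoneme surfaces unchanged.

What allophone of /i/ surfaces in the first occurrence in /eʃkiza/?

[i]

/i/ (between /k/ and /z/) fails the environment for rule 2, so it stays [i].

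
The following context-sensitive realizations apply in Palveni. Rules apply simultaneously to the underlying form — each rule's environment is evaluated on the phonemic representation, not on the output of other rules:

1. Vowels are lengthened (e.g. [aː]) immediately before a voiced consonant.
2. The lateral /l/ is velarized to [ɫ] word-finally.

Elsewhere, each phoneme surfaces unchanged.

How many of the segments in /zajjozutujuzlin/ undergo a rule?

5

Segments that undergo a rule: /a/ → [aː] (rule 1); /o/ → [oː] (rule 1); /u/ → [uː] (rule 1); /u/ → [uː] (rule 1); /i/ → [iː] (rule 1).
All other segments surface unchanged.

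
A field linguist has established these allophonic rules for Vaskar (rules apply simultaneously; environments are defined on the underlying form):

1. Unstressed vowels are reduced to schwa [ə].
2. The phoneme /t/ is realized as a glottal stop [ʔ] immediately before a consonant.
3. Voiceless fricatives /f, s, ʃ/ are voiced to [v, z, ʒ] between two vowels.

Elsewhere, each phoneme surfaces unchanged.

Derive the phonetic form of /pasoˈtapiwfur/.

[pəzəˈtapəwfər]

/p/ — not in any rule's target class → [p].
/a/ — between /p/ and /s/, in an unstressed syllable — surfaces as [ə] (rule 1).
/s/ — between /a/ and /o/, between two vowels — surfaces as [z] (rule 3).
/o/ — between /s/ and /t/, in an unstressed syllable — surfaces as [ə] (rule 1).
/t/ — between /o/ and /a/; rule 2 does not apply here → [t].
/a/ (between /t/ and /p/): rule 1 targets it, but not in an unstressed syllable → unchanged [a].
/p/ stays [p].
/i/ — between /p/ and /w/, in an unstressed syllable — surfaces as [ə] (rule 1).
/w/ (between /i/ and /f/): no rule targets it → [w].
/f/ (between /w/ and /u/) is in the target of rule 3 but the environment (between two vowels) is not met → [f].
/u/ meets the environment for rule 1 (in an unstressed syllable) → [ə].
/r/ stays [r].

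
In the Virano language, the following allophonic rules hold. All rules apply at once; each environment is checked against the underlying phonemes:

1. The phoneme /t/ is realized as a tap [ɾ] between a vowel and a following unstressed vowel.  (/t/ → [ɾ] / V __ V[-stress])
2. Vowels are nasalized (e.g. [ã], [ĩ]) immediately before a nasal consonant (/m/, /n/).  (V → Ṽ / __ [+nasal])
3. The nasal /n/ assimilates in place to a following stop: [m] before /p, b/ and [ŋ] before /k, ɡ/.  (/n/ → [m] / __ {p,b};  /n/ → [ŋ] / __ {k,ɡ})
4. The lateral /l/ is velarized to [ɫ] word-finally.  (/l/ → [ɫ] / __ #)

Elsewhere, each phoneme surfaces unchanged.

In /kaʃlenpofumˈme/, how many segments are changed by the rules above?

Segments that undergo a rule: /e/ → [ẽ] (rule 2); /n/ → [m] (rule 3); /u/ → [ũ] (rule 2).
All other segments surface unchanged.

3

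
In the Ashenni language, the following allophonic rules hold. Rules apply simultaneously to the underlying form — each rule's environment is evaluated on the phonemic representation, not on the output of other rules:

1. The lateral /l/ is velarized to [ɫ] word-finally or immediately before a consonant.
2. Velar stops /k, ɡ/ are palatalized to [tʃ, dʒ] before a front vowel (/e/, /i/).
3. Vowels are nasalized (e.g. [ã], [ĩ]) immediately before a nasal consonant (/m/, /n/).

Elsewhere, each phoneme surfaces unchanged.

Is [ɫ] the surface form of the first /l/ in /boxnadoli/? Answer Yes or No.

No

/l/ — between /o/ and /i/; rule 1 does not apply here → [l].
The actual realization is [l], not [ɫ].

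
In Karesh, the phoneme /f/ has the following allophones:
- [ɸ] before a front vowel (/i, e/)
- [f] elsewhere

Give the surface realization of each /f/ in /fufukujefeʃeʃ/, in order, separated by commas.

Occurrence 1 (position 1): no conditioning environment matches → elsewhere allophone [f].
Occurrence 2 (position 3): no conditioning environment matches → elsewhere allophone [f].
Occurrence 3 (position 9): before a front vowel (/i, e/) → [ɸ].

[f], [f], [ɸ]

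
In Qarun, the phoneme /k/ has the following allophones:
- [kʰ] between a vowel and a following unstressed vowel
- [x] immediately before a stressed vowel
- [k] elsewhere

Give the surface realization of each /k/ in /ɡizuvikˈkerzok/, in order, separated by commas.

Occurrence 1 (position 7): no conditioning environment matches → elsewhere allophone [k].
Occurrence 2 (position 8): immediately before a stressed vowel → [x].
Occurrence 3 (position 13): no conditioning environment matches → elsewhere allophone [k].

[k], [x], [k]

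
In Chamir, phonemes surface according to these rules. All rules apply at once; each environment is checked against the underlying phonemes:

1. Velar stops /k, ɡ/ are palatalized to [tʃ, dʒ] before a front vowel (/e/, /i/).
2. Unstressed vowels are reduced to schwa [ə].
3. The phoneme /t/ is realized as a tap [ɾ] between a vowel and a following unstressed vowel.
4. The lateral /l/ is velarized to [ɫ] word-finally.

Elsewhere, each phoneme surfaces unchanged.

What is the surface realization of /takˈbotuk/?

[təkˈboɾək]

/t/ (word-initial) fails the environment for rule 3, so it stays [t].
/a/ — between /t/ and /k/, in an unstressed syllable — surfaces as [ə] (rule 2).
/k/ (between /a/ and /b/) is in the target of rule 1 but the environment (before a front vowel) is not met → [k].
/b/ (between /k/ and /o/): no rule targets it → [b].
/o/ (between /b/ and /t/): rule 2 targets it, but not in an unstressed syllable → unchanged [o].
/t/ (between /o/ and /u/) occurs between a vowel and a following unstressed vowel → [ɾ] by rule 3.
Rule 2 applies to /u/ (between /t/ and /k/: in an unstressed syllable) → [ə].
/k/ — word-final; rule 1 does not apply here → [k].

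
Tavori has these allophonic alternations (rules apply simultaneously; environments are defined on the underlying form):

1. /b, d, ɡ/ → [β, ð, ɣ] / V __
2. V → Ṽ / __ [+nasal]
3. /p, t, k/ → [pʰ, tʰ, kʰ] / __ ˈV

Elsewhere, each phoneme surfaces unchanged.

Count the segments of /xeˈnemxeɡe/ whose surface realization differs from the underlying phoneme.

3

Segments that undergo a rule: /e/ → [ẽ] (rule 2); /e/ → [ẽ] (rule 2); /ɡ/ → [ɣ] (rule 1).
All other segments surface unchanged.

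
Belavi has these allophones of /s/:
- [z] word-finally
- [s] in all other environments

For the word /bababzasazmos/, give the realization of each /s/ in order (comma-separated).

[s], [z]

Occurrence 1 (position 8): no conditioning environment matches → elsewhere allophone [s].
Occurrence 2 (position 13): word-finally → [z].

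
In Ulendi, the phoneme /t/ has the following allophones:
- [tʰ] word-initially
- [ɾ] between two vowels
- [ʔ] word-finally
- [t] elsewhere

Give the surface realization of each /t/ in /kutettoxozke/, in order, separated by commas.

[ɾ], [t], [t]

Occurrence 1 (position 3): between two vowels → [ɾ].
Occurrence 2 (position 5): no conditioning environment matches → elsewhere allophone [t].
Occurrence 3 (position 6): no conditioning environment matches → elsewhere allophone [t].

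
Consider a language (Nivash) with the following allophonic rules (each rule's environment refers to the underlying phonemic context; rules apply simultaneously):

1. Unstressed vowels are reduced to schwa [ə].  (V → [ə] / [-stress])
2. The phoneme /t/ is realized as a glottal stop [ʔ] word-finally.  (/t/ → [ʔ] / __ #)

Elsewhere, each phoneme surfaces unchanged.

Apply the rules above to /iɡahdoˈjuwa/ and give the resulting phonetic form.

/i/ (word-initial) occurs in an unstressed syllable → [ə] by rule 1.
/a/ meets the environment for rule 1 (in an unstressed syllable) → [ə].
/o/ (between /d/ and /j/): in an unstressed syllable, so rule 1 applies → [ə].
/u/ (between /j/ and /w/): rule 1 targets it, but not in an unstressed syllable → unchanged [u].
/a/ meets the environment for rule 1 (in an unstressed syllable) → [ə].

[əɡəhdəˈjuwə]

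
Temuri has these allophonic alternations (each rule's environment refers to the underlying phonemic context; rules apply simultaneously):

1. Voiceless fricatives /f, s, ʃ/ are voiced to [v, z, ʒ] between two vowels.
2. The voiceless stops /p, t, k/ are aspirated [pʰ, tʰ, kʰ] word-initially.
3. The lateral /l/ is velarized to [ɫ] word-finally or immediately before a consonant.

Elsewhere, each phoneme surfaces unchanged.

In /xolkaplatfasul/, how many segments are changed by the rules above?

Segments that undergo a rule: /l/ → [ɫ] (rule 3); /s/ → [z] (rule 1); /l/ → [ɫ] (rule 3).
All other segments surface unchanged.

3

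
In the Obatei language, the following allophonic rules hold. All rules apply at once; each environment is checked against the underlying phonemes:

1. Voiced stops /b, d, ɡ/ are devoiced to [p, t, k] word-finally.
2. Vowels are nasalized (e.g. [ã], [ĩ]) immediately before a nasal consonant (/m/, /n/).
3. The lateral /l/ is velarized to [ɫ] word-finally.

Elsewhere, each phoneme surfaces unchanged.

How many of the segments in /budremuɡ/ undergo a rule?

2

Segments that undergo a rule: /e/ → [ẽ] (rule 2); /ɡ/ → [k] (rule 1).
All other segments surface unchanged.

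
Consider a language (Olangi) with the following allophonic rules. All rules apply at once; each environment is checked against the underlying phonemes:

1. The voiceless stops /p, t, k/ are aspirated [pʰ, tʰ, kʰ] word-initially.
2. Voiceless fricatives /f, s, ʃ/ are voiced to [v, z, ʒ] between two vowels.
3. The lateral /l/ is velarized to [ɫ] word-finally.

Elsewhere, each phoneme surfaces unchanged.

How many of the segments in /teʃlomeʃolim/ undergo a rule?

Segments that undergo a rule: /t/ → [tʰ] (rule 1); /ʃ/ → [ʒ] (rule 2).
All other segments surface unchanged.

2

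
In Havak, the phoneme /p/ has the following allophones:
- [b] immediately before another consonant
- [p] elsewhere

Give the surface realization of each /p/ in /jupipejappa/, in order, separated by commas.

Occurrence 1 (position 3): no conditioning environment matches → elsewhere allophone [p].
Occurrence 2 (position 5): no conditioning environment matches → elsewhere allophone [p].
Occurrence 3 (position 9): immediately before another consonant → [b].
Occurrence 4 (position 10): no conditioning environment matches → elsewhere allophone [p].

[p], [p], [b], [p]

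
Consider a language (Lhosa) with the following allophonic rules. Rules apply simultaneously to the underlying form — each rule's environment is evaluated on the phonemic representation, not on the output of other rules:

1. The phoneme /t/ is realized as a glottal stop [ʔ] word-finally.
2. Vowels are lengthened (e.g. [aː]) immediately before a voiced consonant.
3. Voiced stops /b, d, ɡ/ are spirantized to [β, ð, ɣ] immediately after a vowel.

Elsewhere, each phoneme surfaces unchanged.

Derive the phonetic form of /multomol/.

/m/ stays [m].
/u/ meets the environment for rule 2 (before a voiced consonant) → [uː].
/l/ stays [l].
/t/ (between /l/ and /o/) is in the target of rule 1 but the environment (word-finally) is not met → [t].
/o/ — between /t/ and /m/, before a voiced consonant — surfaces as [oː] (rule 2).
/m/ (between /o/ and /o/) is unaffected → [m].
Rule 2 applies to /o/ (between /m/ and /l/: before a voiced consonant) → [oː].
/l/ (word-final) is unaffected → [l].

[muːltoːmoːl]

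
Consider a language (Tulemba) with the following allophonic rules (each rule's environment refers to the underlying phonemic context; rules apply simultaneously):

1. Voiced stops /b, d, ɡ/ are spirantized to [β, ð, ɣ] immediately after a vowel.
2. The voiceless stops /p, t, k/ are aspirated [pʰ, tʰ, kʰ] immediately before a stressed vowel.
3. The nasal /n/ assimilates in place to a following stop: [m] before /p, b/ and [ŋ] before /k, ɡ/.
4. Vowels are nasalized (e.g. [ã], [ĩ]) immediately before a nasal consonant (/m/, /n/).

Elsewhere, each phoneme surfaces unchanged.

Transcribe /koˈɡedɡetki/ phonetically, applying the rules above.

[koˈɣeðɡetki]

/k/ (word-initial) fails the environment for rule 2, so it stays [k].
/o/ (between /k/ and /ɡ/): rule 4 targets it, but not before a nasal consonant → unchanged [o].
/ɡ/ meets the environment for rule 1 (immediately after a vowel) → [ɣ].
/e/ (between /ɡ/ and /d/): rule 4 targets it, but not before a nasal consonant → unchanged [e].
/d/ (between /e/ and /ɡ/) occurs immediately after a vowel → [ð] by rule 1.
/ɡ/ (between /d/ and /e/) is in the target of rule 1 but the environment (immediately after a vowel) is not met → [ɡ].
/e/ (between /ɡ/ and /t/) is in the target of rule 4 but the environment (before a nasal consonant) is not met → [e].
/t/ (between /e/ and /k/) is in the target of rule 2 but the environment (immediately before a stressed vowel) is not met → [t].
/k/ (between /t/ and /i/) is in the target of rule 2 but the environment (immediately before a stressed vowel) is not met → [k].
/i/ (word-final): rule 4 targets it, but not before a nasal consonant → unchanged [i].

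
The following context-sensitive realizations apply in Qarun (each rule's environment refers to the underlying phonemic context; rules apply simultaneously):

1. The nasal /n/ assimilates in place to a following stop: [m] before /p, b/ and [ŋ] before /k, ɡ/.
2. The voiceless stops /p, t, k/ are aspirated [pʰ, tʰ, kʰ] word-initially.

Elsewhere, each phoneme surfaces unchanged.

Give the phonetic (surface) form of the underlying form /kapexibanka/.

Rule 2 applies to /k/ (word-initial: word-initially) → [kʰ].
/a/ — not in any rule's target class → [a].
/p/ (between /a/ and /e/) fails the environment for rule 2, so it stays [p].
/e/ — not in any rule's target class → [e].
/x/ stays [x].
/i/ — not in any rule's target class → [i].
/b/ (between /i/ and /a/) is unaffected → [b].
/a/ — not in any rule's target class → [a].
/n/ meets the environment for rule 1 (before a labial or velar stop) → [ŋ].
/k/ (between /n/ and /a/) is in the target of rule 2 but the environment (word-initially) is not met → [k].
/a/ stays [a].

[kʰapexibaŋka]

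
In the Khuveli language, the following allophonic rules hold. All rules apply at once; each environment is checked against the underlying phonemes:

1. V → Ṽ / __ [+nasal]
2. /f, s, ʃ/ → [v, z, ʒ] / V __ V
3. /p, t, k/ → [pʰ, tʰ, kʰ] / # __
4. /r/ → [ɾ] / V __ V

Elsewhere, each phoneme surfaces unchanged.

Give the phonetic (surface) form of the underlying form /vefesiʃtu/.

/v/ stays [v].
/e/ (between /v/ and /f/) is in the target of rule 1 but the environment (before a nasal consonant) is not met → [e].
/f/ (between /e/ and /e/): between two vowels, so rule 2 applies → [v].
/e/ — between /f/ and /s/; rule 1 does not apply here → [e].
Rule 2 applies to /s/ (between /e/ and /i/: between two vowels) → [z].
/i/ (between /s/ and /ʃ/) is in the target of rule 1 but the environment (before a nasal consonant) is not met → [i].
/ʃ/ (between /i/ and /t/): rule 2 targets it, but not between two vowels → unchanged [ʃ].
/t/ (between /ʃ/ and /u/) fails the environment for rule 3, so it stays [t].
/u/ (word-final): rule 1 targets it, but not before a nasal consonant → unchanged [u].

[veveziʃtu]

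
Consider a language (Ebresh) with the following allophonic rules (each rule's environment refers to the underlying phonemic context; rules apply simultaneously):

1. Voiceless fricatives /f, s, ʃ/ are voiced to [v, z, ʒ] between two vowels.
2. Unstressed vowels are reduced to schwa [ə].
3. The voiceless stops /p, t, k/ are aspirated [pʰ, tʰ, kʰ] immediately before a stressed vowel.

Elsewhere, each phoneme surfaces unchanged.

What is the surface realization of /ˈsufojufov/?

[ˈsuvəjəvəv]

/s/ (word-initial) fails the environment for rule 1, so it stays [s].
/u/ (between /s/ and /f/): rule 2 targets it, but not in an unstressed syllable → unchanged [u].
/f/ (between /u/ and /o/) occurs between two vowels → [v] by rule 1.
/o/ — between /f/ and /j/, in an unstressed syllable — surfaces as [ə] (rule 2).
/j/ (between /o/ and /u/) is unaffected → [j].
Rule 2 applies to /u/ (between /j/ and /f/: in an unstressed syllable) → [ə].
/f/ (between /u/ and /o/): between two vowels, so rule 1 applies → [v].
/o/ — between /f/ and /v/, in an unstressed syllable — surfaces as [ə] (rule 2).
/v/ stays [v].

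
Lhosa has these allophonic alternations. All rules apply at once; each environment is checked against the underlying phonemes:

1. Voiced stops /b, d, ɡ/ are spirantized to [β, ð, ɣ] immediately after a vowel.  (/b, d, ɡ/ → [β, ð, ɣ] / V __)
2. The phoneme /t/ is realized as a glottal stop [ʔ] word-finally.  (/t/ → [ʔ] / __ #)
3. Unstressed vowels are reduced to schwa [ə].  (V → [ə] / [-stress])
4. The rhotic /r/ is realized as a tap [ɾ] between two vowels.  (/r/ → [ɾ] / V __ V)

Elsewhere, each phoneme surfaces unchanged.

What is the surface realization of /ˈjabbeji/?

[ˈjaβbəjə]

/j/ — not in any rule's target class → [j].
/a/ (between /j/ and /b/) is in the target of rule 3 but the environment (in an unstressed syllable) is not met → [a].
/b/ (between /a/ and /b/) occurs immediately after a vowel → [β] by rule 1.
/b/ — between /b/ and /e/; rule 1 does not apply here → [b].
/e/ — between /b/ and /j/, in an unstressed syllable — surfaces as [ə] (rule 3).
/j/ stays [j].
/i/ (word-final): in an unstressed syllable, so rule 3 applies → [ə].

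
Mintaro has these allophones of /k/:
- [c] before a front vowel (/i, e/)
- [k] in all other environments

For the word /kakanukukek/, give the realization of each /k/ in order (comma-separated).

Occurrence 1 (position 1): no conditioning environment matches → elsewhere allophone [k].
Occurrence 2 (position 3): no conditioning environment matches → elsewhere allophone [k].
Occurrence 3 (position 7): no conditioning environment matches → elsewhere allophone [k].
Occurrence 4 (position 9): before a front vowel → [c].
Occurrence 5 (position 11): no conditioning environment matches → elsewhere allophone [k].

[k], [k], [k], [c], [k]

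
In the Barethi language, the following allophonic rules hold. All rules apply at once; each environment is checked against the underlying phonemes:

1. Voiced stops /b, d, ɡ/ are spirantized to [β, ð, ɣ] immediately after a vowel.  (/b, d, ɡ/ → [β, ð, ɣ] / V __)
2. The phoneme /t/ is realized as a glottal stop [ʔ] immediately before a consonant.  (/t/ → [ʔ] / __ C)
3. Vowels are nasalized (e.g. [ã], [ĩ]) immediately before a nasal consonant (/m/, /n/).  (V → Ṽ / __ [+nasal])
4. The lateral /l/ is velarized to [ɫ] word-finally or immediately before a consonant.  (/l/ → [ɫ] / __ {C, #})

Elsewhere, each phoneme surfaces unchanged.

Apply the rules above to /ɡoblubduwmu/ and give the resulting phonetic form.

/ɡ/ (word-initial): rule 1 targets it, but not immediately after a vowel → unchanged [ɡ].
/o/ (between /ɡ/ and /b/): rule 3 targets it, but not before a nasal consonant → unchanged [o].
/b/ (between /o/ and /l/): immediately after a vowel, so rule 1 applies → [β].
/l/ — between /b/ and /u/; rule 4 does not apply here → [l].
/u/ — between /l/ and /b/; rule 3 does not apply here → [u].
/b/ meets the environment for rule 1 (immediately after a vowel) → [β].
/d/ (between /b/ and /u/): rule 1 targets it, but not immediately after a vowel → unchanged [d].
/u/ (between /d/ and /w/): rule 3 targets it, but not before a nasal consonant → unchanged [u].
/w/ stays [w].
/m/ (between /w/ and /u/): no rule targets it → [m].
/u/ (word-final): rule 3 targets it, but not before a nasal consonant → unchanged [u].

[ɡoβluβduwmu]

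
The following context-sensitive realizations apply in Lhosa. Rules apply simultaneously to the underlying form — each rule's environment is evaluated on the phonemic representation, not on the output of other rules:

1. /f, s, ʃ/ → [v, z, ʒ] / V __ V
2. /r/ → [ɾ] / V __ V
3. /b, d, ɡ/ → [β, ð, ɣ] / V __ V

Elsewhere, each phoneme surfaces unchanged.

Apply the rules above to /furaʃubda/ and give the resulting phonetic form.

[fuɾaʒubda]

/f/ (word-initial) is in the target of rule 1 but the environment (between two vowels) is not met → [f].
/r/ (between /u/ and /a/) occurs between two vowels → [ɾ] by rule 2.
/ʃ/ (between /a/ and /u/) occurs between two vowels → [ʒ] by rule 1.
/b/ (between /u/ and /d/) fails the environment for rule 3, so it stays [b].
/d/ (between /b/ and /a/) fails the environment for rule 3, so it stays [d].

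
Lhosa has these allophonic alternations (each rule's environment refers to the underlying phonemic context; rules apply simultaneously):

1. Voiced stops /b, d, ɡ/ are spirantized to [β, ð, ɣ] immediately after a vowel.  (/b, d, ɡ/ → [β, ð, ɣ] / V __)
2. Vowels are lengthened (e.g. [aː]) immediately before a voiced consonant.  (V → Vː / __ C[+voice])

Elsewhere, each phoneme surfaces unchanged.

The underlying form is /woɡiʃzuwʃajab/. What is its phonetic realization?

Rule 2 applies to /o/ (between /w/ and /ɡ/: before a voiced consonant) → [oː].
/ɡ/ (between /o/ and /i/): immediately after a vowel, so rule 1 applies → [ɣ].
/i/ (between /ɡ/ and /ʃ/) is in the target of rule 2 but the environment (before a voiced consonant) is not met → [i].
/u/ (between /z/ and /w/): before a voiced consonant, so rule 2 applies → [uː].
Rule 2 applies to /a/ (between /ʃ/ and /j/: before a voiced consonant) → [aː].
Rule 2 applies to /a/ (between /j/ and /b/: before a voiced consonant) → [aː].
/b/ meets the environment for rule 1 (immediately after a vowel) → [β].

[woːɣiʃzuːwʃaːjaːβ]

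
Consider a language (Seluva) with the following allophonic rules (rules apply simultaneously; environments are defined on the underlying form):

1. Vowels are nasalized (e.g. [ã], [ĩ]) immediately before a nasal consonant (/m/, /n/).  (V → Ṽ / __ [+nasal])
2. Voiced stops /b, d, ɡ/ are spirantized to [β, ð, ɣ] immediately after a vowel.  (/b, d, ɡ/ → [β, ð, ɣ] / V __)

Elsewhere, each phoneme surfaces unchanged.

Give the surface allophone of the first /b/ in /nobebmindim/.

/b/ (between /o/ and /e/): immediately after a vowel, so rule 2 applies → [β].

[β]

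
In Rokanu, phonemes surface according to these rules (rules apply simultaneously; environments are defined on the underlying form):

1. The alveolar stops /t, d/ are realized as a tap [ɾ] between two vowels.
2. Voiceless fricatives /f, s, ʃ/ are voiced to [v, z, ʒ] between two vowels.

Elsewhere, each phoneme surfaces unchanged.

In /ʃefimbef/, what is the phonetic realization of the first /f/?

/f/ (between /e/ and /i/): between two vowels, so rule 2 applies → [v].

[v]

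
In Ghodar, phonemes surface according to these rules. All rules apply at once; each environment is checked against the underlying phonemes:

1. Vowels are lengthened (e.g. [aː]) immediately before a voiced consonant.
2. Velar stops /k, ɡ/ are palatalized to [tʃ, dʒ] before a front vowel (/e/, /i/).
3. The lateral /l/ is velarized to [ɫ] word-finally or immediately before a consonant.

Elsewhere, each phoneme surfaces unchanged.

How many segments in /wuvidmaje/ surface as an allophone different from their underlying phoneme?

3

Segments that undergo a rule: /u/ → [uː] (rule 1); /i/ → [iː] (rule 1); /a/ → [aː] (rule 1).
All other segments surface unchanged.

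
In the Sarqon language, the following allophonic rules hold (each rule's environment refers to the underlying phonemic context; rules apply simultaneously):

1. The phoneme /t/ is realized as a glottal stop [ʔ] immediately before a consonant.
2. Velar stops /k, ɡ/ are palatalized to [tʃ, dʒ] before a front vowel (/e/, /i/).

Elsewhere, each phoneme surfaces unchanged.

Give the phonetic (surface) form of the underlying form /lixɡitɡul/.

[lixdʒiʔɡul]

/l/ (word-initial) is unaffected → [l].
/i/ — not in any rule's target class → [i].
/x/ — not in any rule's target class → [x].
/ɡ/ meets the environment for rule 2 (before a front vowel) → [dʒ].
/i/ (between /ɡ/ and /t/): no rule targets it → [i].
Rule 1 applies to /t/ (between /i/ and /ɡ/: immediately before a consonant) → [ʔ].
/ɡ/ (between /t/ and /u/) is in the target of rule 2 but the environment (before a front vowel) is not met → [ɡ].
/u/ — not in any rule's target class → [u].
/l/ stays [l].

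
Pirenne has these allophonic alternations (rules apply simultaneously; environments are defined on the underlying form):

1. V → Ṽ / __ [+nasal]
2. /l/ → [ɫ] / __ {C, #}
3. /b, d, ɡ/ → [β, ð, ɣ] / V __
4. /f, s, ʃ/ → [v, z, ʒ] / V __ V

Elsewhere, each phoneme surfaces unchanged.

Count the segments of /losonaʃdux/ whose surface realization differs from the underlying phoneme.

2

Segments that undergo a rule: /s/ → [z] (rule 4); /o/ → [õ] (rule 1).
All other segments surface unchanged.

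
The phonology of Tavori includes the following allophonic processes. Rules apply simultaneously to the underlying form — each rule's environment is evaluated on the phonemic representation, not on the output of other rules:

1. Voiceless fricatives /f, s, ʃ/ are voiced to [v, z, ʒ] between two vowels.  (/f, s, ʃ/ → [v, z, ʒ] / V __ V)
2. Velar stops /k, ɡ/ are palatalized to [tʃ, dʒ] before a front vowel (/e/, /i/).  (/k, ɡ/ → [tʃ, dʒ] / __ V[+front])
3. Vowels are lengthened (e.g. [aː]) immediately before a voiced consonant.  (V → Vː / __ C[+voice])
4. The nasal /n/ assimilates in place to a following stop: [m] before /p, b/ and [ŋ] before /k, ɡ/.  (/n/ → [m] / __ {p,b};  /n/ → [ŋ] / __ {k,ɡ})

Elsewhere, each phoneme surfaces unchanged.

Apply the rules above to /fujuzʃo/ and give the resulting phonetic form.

[fuːjuːzʃo]

/f/ (word-initial) fails the environment for rule 1, so it stays [f].
Rule 3 applies to /u/ (between /f/ and /j/: before a voiced consonant) → [uː].
/j/ (between /u/ and /u/) is unaffected → [j].
/u/ — between /j/ and /z/, before a voiced consonant — surfaces as [uː] (rule 3).
/z/ (between /u/ and /ʃ/): no rule targets it → [z].
/ʃ/ — between /z/ and /o/; rule 1 does not apply here → [ʃ].
/o/ — word-final; rule 3 does not apply here → [o].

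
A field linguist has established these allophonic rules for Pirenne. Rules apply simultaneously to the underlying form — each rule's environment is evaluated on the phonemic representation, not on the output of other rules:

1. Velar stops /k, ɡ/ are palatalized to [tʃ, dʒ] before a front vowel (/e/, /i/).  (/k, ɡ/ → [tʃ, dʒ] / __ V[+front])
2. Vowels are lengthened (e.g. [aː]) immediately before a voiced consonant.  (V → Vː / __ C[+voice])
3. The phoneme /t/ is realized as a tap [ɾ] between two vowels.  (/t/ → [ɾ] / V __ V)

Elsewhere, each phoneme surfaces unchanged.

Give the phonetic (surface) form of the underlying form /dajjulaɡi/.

[daːjjuːlaːdʒi]

/a/ meets the environment for rule 2 (before a voiced consonant) → [aː].
/u/ — between /j/ and /l/, before a voiced consonant — surfaces as [uː] (rule 2).
/a/ meets the environment for rule 2 (before a voiced consonant) → [aː].
/ɡ/ — between /a/ and /i/, before a front vowel — surfaces as [dʒ] (rule 1).
/i/ — word-final; rule 2 does not apply here → [i].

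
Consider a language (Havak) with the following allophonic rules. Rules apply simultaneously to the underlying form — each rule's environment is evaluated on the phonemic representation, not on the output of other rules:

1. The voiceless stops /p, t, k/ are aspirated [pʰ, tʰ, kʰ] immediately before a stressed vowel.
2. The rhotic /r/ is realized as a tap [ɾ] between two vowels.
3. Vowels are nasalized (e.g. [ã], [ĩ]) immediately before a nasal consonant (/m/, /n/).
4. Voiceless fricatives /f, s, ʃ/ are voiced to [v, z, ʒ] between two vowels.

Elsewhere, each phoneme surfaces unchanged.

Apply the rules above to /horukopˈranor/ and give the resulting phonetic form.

[hoɾukopˈrãnor]

/h/ (word-initial) is unaffected → [h].
/o/ (between /h/ and /r/) is in the target of rule 3 but the environment (before a nasal consonant) is not met → [o].
Rule 2 applies to /r/ (between /o/ and /u/: between two vowels) → [ɾ].
/u/ — between /r/ and /k/; rule 3 does not apply here → [u].
/k/ (between /u/ and /o/): rule 1 targets it, but not immediately before a stressed vowel → unchanged [k].
/o/ — between /k/ and /p/; rule 3 does not apply here → [o].
/p/ — between /o/ and /r/; rule 1 does not apply here → [p].
/r/ — between /p/ and /a/; rule 2 does not apply here → [r].
/a/ (between /r/ and /n/): before a nasal consonant, so rule 3 applies → [ã].
/n/ — not in any rule's target class → [n].
/o/ (between /n/ and /r/) fails the environment for rule 3, so it stays [o].
/r/ (word-final) fails the environment for rule 2, so it stays [r].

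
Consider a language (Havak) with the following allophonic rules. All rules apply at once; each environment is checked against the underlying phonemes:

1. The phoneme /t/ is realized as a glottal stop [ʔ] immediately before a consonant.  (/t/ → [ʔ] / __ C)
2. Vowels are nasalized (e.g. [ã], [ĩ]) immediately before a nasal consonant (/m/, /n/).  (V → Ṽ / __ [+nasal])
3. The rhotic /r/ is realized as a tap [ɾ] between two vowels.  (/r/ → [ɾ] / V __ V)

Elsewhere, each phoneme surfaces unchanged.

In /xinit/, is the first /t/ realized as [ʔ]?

No

/t/ (word-final) fails the environment for rule 1, so it stays [t].
The actual realization is [t], not [ʔ].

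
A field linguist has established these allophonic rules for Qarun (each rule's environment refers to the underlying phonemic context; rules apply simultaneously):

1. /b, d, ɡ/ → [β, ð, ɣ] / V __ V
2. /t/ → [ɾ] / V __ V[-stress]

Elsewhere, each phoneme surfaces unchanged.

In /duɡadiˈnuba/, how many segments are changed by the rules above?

Segments that undergo a rule: /ɡ/ → [ɣ] (rule 1); /d/ → [ð] (rule 1); /b/ → [β] (rule 1).
All other segments surface unchanged.

3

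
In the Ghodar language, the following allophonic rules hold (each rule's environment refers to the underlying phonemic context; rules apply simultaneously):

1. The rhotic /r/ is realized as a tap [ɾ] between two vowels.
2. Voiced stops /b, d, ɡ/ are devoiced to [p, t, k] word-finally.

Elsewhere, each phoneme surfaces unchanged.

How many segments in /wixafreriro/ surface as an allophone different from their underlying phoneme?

2

Segments that undergo a rule: /r/ → [ɾ] (rule 1); /r/ → [ɾ] (rule 1).
All other segments surface unchanged.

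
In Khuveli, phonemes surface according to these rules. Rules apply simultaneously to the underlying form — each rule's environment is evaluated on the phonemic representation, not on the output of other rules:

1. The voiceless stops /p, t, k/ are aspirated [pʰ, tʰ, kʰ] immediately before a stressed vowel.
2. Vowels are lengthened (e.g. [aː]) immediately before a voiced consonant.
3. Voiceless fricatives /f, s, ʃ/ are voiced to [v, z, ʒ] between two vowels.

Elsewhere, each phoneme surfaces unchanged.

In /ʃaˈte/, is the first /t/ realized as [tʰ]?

Yes

Rule 1 applies to /t/ (between /a/ and /e/: immediately before a stressed vowel) → [tʰ].
The actual realization is [tʰ], which matches [tʰ].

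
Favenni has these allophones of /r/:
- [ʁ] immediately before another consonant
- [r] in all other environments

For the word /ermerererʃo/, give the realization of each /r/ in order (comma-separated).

[ʁ], [r], [r], [ʁ]

Occurrence 1 (position 2): immediately before another consonant → [ʁ].
Occurrence 2 (position 5): no conditioning environment matches → elsewhere allophone [r].
Occurrence 3 (position 7): no conditioning environment matches → elsewhere allophone [r].
Occurrence 4 (position 9): immediately before another consonant → [ʁ].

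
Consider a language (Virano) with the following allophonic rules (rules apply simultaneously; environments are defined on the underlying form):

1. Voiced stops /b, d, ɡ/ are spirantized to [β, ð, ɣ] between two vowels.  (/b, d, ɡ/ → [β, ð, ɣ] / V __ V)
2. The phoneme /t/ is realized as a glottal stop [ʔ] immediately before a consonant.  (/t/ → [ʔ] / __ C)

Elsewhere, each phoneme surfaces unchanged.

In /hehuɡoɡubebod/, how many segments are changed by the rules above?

4

Segments that undergo a rule: /ɡ/ → [ɣ] (rule 1); /ɡ/ → [ɣ] (rule 1); /b/ → [β] (rule 1); /b/ → [β] (rule 1).
All other segments surface unchanged.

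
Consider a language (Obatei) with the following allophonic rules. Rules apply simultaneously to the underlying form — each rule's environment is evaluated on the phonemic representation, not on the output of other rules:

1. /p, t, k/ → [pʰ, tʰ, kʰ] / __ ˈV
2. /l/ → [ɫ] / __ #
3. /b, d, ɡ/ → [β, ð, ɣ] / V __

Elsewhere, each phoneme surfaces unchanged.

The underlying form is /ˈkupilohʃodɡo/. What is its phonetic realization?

[ˈkʰupilohʃoðɡo]

/k/ meets the environment for rule 1 (immediately before a stressed vowel) → [kʰ].
/p/ (between /u/ and /i/): rule 1 targets it, but not immediately before a stressed vowel → unchanged [p].
/l/ (between /i/ and /o/) is in the target of rule 2 but the environment (word-finally) is not met → [l].
/d/ (between /o/ and /ɡ/): immediately after a vowel, so rule 3 applies → [ð].
/ɡ/ (between /d/ and /o/): rule 3 targets it, but not immediately after a vowel → unchanged [ɡ].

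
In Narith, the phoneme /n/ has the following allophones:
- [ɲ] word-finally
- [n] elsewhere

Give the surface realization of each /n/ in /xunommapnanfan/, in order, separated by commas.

Occurrence 1 (position 3): no conditioning environment matches → elsewhere allophone [n].
Occurrence 2 (position 9): no conditioning environment matches → elsewhere allophone [n].
Occurrence 3 (position 11): no conditioning environment matches → elsewhere allophone [n].
Occurrence 4 (position 14): word-finally → [ɲ].

[n], [n], [n], [ɲ]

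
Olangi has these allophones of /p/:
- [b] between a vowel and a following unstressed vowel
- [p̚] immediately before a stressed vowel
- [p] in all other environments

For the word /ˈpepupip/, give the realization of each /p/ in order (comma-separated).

[p̚], [b], [b], [p]

Occurrence 1 (position 1): immediately before a stressed vowel → [p̚].
Occurrence 2 (position 3): between a vowel and a following unstressed vowel → [b].
Occurrence 3 (position 5): between a vowel and a following unstressed vowel → [b].
Occurrence 4 (position 7): no conditioning environment matches → elsewhere allophone [p].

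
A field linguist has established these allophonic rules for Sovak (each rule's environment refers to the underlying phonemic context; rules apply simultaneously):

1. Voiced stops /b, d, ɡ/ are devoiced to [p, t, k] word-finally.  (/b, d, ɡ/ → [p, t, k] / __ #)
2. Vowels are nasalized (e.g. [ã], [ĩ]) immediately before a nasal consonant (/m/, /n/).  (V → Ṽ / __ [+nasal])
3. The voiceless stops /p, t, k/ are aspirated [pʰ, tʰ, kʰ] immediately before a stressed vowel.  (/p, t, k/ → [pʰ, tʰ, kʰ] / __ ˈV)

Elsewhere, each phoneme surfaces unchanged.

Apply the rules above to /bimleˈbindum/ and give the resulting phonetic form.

[bĩmleˈbĩndũm]

/b/ (word-initial): rule 1 targets it, but not word-finally → unchanged [b].
/i/ — between /b/ and /m/, before a nasal consonant — surfaces as [ĩ] (rule 2).
/e/ (between /l/ and /b/): rule 2 targets it, but not before a nasal consonant → unchanged [e].
/b/ (between /e/ and /i/) fails the environment for rule 1, so it stays [b].
/i/ (between /b/ and /n/): before a nasal consonant, so rule 2 applies → [ĩ].
/d/ — between /n/ and /u/; rule 1 does not apply here → [d].
Rule 2 applies to /u/ (between /d/ and /m/: before a nasal consonant) → [ũ].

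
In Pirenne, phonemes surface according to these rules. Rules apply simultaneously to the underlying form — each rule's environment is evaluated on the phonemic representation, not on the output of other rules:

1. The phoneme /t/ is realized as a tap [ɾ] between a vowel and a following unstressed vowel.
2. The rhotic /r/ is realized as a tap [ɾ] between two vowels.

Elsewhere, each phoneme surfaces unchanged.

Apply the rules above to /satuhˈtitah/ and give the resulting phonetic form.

/s/ (word-initial) is unaffected → [s].
/a/ — not in any rule's target class → [a].
/t/ — between /a/ and /u/, between a vowel and a following unstressed vowel — surfaces as [ɾ] (rule 1).
/u/ stays [u].
/h/ stays [h].
/t/ — between /h/ and /i/; rule 1 does not apply here → [t].
/i/ — not in any rule's target class → [i].
/t/ meets the environment for rule 1 (between a vowel and a following unstressed vowel) → [ɾ].
/a/ stays [a].
/h/ (word-final) is unaffected → [h].

[saɾuhˈtiɾah]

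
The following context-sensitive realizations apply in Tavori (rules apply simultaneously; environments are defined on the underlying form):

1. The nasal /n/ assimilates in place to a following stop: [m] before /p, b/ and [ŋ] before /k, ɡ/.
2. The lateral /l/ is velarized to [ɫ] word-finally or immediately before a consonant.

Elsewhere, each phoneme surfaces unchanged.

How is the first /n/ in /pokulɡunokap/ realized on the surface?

[n]

/n/ (between /u/ and /o/) is in the target of rule 1 but the environment (before a labial or velar stop) is not met → [n].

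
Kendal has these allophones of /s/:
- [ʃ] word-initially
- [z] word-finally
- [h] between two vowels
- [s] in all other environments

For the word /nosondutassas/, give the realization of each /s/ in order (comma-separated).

Occurrence 1 (position 3): between two vowels → [h].
Occurrence 2 (position 10): no conditioning environment matches → elsewhere allophone [s].
Occurrence 3 (position 11): no conditioning environment matches → elsewhere allophone [s].
Occurrence 4 (position 13): word-finally → [z].

[h], [s], [s], [z]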